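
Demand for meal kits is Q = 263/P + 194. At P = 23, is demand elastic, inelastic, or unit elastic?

inelastic

Q = 205.435, dQ/dP = -0.497.
ε = (dQ/dP)(P/Q) ≈ -0.056.
|ε| = 0.06 < 1.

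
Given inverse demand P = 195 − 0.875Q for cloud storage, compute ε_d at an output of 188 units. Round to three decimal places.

At Q = 188, P = 195 − 0.875(188) = 30.50.
dP/dQ = −0.875, so dQ/dP = 1/(−0.875) = -1.143.
ε = (dQ/dP)(P/Q) = (-1.143)(30.50/188).

-0.185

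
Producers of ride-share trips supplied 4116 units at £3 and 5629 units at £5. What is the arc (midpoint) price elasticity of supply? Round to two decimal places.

0.62

ΔQ = 5629 − 4116 = 1513; ΔP = 5 − 3 = 2.
Midpoints: P̄ = 4.00, Q̄ = 4872.5.
ε_s = (ΔQ/ΔP)(P̄/Q̄) = (1513/2)(4.00/4872.5).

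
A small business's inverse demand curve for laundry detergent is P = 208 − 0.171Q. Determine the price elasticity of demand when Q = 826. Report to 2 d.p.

At Q = 826, P = 208 − 0.171(826) = 66.75.
dP/dQ = −0.171, so dQ/dP = 1/(−0.171) = -5.848.
ε = (dQ/dP)(P/Q) = (-5.848)(66.75/826).

-0.47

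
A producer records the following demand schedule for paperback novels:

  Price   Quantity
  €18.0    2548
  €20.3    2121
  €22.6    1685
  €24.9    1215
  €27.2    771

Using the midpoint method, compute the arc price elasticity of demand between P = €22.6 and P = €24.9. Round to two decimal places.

At P = 22.6, Q = 1685; at P = 24.9, Q = 1215.
ΔQ = -470, ΔP = 2.3. Midpoints: P̄ = 23.75, Q̄ = 1450.0.
ε = (ΔQ/ΔP)(P̄/Q̄) = (-470/2.3)(23.75/1450.0).

-3.35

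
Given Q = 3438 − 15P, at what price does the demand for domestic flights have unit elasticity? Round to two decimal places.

For linear demand Q = a − bP, ε = −bP/(a − bP). |ε| = 1 when bP = a − bP, i.e. P = a/(2b).
P = 3438/(2·15) = 3438/30 = 114.6000.

114.60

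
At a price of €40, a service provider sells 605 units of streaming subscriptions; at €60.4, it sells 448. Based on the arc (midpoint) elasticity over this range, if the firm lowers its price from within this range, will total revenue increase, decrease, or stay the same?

decrease

Arc ε = (-157/20.4)(50.20/526.5) ≈ -0.734.
|ε| = 0.73 < 1, so demand is inelastic. A price cut therefore reduces total revenue.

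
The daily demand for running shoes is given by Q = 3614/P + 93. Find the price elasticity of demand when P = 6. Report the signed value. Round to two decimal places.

-0.87

At P = 6, Q = 695.333.
dQ/dP = −3614/P² = -100.389.
ε = (dQ/dP)(P/Q) = (-100.389)(6/695.333).
|ε| < 1, so demand is inelastic at this price.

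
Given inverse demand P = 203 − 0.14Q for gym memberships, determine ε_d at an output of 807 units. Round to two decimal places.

-0.80

At Q = 807, P = 203 − 0.14(807) = 90.02.
dP/dQ = −0.14, so dQ/dP = 1/(−0.14) = -7.143.
ε = (dQ/dP)(P/Q) = (-7.143)(90.02/807).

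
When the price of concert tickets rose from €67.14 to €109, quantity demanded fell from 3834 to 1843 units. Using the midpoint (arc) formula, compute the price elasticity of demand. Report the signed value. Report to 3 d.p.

ΔQ = 1843 − 3834 = -1991; ΔP = 109 − 67.14 = 41.86.
Midpoints: P̄ = 88.07, Q̄ = 2838.5.
ε = (ΔQ/ΔP)(P̄/Q̄) = (-1991/41.86)(88.07/2838.5).

-1.476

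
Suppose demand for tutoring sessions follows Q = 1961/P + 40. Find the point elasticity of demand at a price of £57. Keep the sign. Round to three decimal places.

-0.462

At P = 57, Q = 74.404.
dQ/dP = −1961/P² = -0.604.
ε = (dQ/dP)(P/Q) = (-0.604)(57/74.404).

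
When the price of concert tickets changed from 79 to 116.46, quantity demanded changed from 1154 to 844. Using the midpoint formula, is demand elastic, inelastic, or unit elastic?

inelastic

Arc ε ≈ -0.810.
|ε| = 0.81 < 1.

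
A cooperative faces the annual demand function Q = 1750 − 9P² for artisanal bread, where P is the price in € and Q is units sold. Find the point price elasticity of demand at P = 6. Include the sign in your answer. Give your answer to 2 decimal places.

At P = 6, Q = 1426.
dQ/dP = −18P = -108.
ε = (dQ/dP)(P/Q) = (-108)(6/1426).
|ε| < 1, so demand is inelastic at this price.

-0.45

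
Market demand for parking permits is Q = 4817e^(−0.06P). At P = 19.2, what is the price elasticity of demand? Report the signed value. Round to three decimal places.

-1.152

At P = 19.2, Q = 1522.192.
dQ/dP = −0.06·4817e^(−0.06P) = −0.06Q = -91.332.
ε = (dQ/dP)(P/Q) = (-91.332)(19.2/1522.192).
|ε| > 1, so demand is elastic at this price.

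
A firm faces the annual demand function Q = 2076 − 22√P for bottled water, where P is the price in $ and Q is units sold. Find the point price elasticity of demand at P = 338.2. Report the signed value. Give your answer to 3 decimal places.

-0.121

At P = 338.2, Q = 1671.415.
dQ/dP = −22/(2√P) = -0.598.
ε = (dQ/dP)(P/Q) = (-0.598)(338.2/1671.415).
|ε| < 1, so demand is inelastic at this price.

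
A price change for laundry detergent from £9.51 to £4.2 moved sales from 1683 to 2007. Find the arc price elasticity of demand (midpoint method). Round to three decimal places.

-0.227

ΔQ = 2007 − 1683 = 324; ΔP = 4.2 − 9.51 = -5.31.
Midpoints: P̄ = 6.86, Q̄ = 1845.0.
ε = (ΔQ/ΔP)(P̄/Q̄) = (324/-5.31)(6.86/1845.0).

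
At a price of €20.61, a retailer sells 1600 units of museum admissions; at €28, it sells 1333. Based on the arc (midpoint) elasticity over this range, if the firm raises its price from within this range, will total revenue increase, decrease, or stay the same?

increase

Arc ε = (-267/7.39)(24.30/1466.5) ≈ -0.599.
|ε| = 0.60 < 1, so demand is inelastic. A price rise therefore raises total revenue.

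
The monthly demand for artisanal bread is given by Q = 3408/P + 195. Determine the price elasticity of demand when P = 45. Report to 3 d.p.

At P = 45, Q = 270.733.
dQ/dP = −3408/P² = -1.683.
ε = (dQ/dP)(P/Q) = (-1.683)(45/270.733).

-0.280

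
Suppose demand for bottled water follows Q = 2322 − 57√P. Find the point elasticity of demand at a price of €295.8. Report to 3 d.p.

-0.365

At P = 295.8, Q = 1341.666.
dQ/dP = −57/(2√P) = -1.657.
ε = (dQ/dP)(P/Q) = (-1.657)(295.8/1341.666).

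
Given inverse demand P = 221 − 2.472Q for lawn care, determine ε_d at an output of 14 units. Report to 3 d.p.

-5.386

At Q = 14, P = 221 − 2.472(14) = 186.39.
dP/dQ = −2.472, so dQ/dP = 1/(−2.472) = -0.405.
ε = (dQ/dP)(P/Q) = (-0.405)(186.39/14).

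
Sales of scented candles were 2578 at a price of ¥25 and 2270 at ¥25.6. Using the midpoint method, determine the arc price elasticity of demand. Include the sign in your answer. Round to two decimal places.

ΔQ = 2270 − 2578 = -308; ΔP = 25.6 − 25 = 0.6.
Midpoints: P̄ = 25.30, Q̄ = 2424.0.
ε = (ΔQ/ΔP)(P̄/Q̄) = (-308/0.6)(25.30/2424.0).

-5.36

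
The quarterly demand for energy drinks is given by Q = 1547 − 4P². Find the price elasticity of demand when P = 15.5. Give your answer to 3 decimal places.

At P = 15.5, Q = 586.
dQ/dP = −8P = -124.
ε = (dQ/dP)(P/Q) = (-124)(15.5/586).
|ε| > 1, so demand is elastic at this price.

-3.280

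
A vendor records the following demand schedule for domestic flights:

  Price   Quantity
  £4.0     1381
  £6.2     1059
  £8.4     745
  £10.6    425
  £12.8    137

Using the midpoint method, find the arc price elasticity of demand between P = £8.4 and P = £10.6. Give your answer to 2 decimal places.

-2.36

At P = 8.4, Q = 745; at P = 10.6, Q = 425.
ΔQ = -320, ΔP = 2.2. Midpoints: P̄ = 9.50, Q̄ = 585.0.
ε = (ΔQ/ΔP)(P̄/Q̄) = (-320/2.2)(9.50/585.0).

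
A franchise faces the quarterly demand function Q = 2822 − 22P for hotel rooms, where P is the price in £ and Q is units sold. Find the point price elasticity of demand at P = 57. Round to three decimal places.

-0.800

At P = 57, Q = 1568.
dQ/dP = −22.
ε = (dQ/dP)(P/Q) = (-22)(57/1568).
|ε| < 1, so demand is inelastic at this price.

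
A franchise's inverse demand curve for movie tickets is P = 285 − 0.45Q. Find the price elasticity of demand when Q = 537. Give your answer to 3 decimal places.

At Q = 537, P = 285 − 0.45(537) = 43.35.
dP/dQ = −0.45, so dQ/dP = 1/(−0.45) = -2.222.
ε = (dQ/dP)(P/Q) = (-2.222)(43.35/537).

-0.179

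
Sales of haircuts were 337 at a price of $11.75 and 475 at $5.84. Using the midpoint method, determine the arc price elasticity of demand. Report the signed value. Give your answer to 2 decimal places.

ΔQ = 475 − 337 = 138; ΔP = 5.84 − 11.75 = -5.91.
Midpoints: P̄ = 8.79, Q̄ = 406.0.
ε = (ΔQ/ΔP)(P̄/Q̄) = (138/-5.91)(8.79/406.0).

-0.51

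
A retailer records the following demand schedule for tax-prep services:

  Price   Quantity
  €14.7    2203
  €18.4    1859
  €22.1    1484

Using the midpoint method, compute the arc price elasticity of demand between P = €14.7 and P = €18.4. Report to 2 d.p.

-0.76

At P = 14.7, Q = 2203; at P = 18.4, Q = 1859.
ΔQ = -344, ΔP = 3.7. Midpoints: P̄ = 16.55, Q̄ = 2031.0.
ε = (ΔQ/ΔP)(P̄/Q̄) = (-344/3.7)(16.55/2031.0).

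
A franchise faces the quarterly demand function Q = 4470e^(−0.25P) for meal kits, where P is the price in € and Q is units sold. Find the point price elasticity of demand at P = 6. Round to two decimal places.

-1.50

At P = 6, Q = 997.392.
dQ/dP = −0.25·4470e^(−0.25P) = −0.25Q = -249.348.
ε = (dQ/dP)(P/Q) = (-249.348)(6/997.392).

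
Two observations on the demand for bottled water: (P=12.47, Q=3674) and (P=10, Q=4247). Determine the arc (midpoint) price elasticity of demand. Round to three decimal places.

ΔQ = 4247 − 3674 = 573; ΔP = 10 − 12.47 = -2.47.
Midpoints: P̄ = 11.23, Q̄ = 3960.5.
ε = (ΔQ/ΔP)(P̄/Q̄) = (573/-2.47)(11.23/3960.5).

-0.658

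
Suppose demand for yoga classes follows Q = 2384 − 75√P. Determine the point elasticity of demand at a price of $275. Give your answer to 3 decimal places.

-0.545

At P = 275, Q = 1140.266.
dQ/dP = −75/(2√P) = -2.261.
ε = (dQ/dP)(P/Q) = (-2.261)(275/1140.266).
|ε| < 1, so demand is inelastic at this price.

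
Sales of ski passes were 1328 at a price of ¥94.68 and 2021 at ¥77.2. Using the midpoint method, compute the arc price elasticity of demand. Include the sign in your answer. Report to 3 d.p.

ΔQ = 2021 − 1328 = 693; ΔP = 77.2 − 94.68 = -17.48.
Midpoints: P̄ = 85.94, Q̄ = 1674.5.
ε = (ΔQ/ΔP)(P̄/Q̄) = (693/-17.48)(85.94/1674.5).

-2.035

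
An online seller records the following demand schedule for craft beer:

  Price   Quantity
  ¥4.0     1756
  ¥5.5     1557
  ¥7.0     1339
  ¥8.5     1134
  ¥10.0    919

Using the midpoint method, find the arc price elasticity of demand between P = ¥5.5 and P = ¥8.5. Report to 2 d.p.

-0.73

At P = 5.5, Q = 1557; at P = 8.5, Q = 1134.
ΔQ = -423, ΔP = 3.0. Midpoints: P̄ = 7.00, Q̄ = 1345.5.
ε = (ΔQ/ΔP)(P̄/Q̄) = (-423/3.0)(7.00/1345.5).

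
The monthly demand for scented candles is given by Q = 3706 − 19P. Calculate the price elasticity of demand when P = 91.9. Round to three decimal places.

At P = 91.9, Q = 1959.900.
dQ/dP = −19.
ε = (dQ/dP)(P/Q) = (-19)(91.9/1959.900).
|ε| < 1, so demand is inelastic at this price.

-0.891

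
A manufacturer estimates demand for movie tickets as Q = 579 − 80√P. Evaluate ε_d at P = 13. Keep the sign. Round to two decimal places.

-0.50

At P = 13, Q = 290.556.
dQ/dP = −80/(2√P) = -11.094.
ε = (dQ/dP)(P/Q) = (-11.094)(13/290.556).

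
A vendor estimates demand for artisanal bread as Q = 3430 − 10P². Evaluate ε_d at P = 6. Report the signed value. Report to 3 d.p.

At P = 6, Q = 3070.
dQ/dP = −20P = -120.
ε = (dQ/dP)(P/Q) = (-120)(6/3070).

-0.235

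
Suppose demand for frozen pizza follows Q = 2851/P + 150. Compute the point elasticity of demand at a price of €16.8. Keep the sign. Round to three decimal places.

-0.531

At P = 16.8, Q = 319.702.
dQ/dP = −2851/P² = -10.101.
ε = (dQ/dP)(P/Q) = (-10.101)(16.8/319.702).
|ε| < 1, so demand is inelastic at this price.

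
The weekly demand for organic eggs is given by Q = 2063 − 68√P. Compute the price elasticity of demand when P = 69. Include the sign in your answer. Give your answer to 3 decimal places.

-0.189

At P = 69, Q = 1498.150.
dQ/dP = −68/(2√P) = -4.093.
ε = (dQ/dP)(P/Q) = (-4.093)(69/1498.150).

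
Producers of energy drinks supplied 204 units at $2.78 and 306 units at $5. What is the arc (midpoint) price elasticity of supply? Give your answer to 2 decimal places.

0.70

ΔQ = 306 − 204 = 102; ΔP = 5 − 2.78 = 2.22.
Midpoints: P̄ = 3.89, Q̄ = 255.0.
ε_s = (ΔQ/ΔP)(P̄/Q̄) = (102/2.22)(3.89/255.0).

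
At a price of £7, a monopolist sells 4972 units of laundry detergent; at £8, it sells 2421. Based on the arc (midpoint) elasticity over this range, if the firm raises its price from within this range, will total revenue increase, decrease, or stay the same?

decrease

Arc ε = (-2551/1)(7.50/3696.5) ≈ -5.176.
|ε| = 5.18 > 1, so demand is elastic. A price rise therefore reduces total revenue.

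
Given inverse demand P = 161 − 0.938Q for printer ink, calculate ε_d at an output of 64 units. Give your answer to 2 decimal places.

-1.68

At Q = 64, P = 161 − 0.938(64) = 100.97.
dP/dQ = −0.938, so dQ/dP = 1/(−0.938) = -1.066.
ε = (dQ/dP)(P/Q) = (-1.066)(100.97/64).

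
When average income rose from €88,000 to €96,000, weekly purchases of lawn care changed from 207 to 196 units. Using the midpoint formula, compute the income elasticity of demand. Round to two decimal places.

-0.63

ΔQ = -11, ΔI = 8000. Midpoints: Ī = 92,000, Q̄ = 201.5.
ε_I = (ΔQ/ΔI)(Ī/Q̄) = (-11/8000)(92000/201.5).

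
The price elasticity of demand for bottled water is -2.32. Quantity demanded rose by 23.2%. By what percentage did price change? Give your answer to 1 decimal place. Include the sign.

%ΔP ≈ %ΔQ / ε = (23.2%)/(-2.32) = -10.00%.

-10.0%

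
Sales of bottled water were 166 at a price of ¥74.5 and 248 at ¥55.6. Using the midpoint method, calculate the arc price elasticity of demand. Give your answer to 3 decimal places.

ΔQ = 248 − 166 = 82; ΔP = 55.6 − 74.5 = -18.9.
Midpoints: P̄ = 65.05, Q̄ = 207.0.
ε = (ΔQ/ΔP)(P̄/Q̄) = (82/-18.9)(65.05/207.0).

-1.363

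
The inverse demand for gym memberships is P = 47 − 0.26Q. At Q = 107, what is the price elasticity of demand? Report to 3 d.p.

-0.689

At Q = 107, P = 47 − 0.26(107) = 19.18.
dP/dQ = −0.26, so dQ/dP = 1/(−0.26) = -3.846.
ε = (dQ/dP)(P/Q) = (-3.846)(19.18/107).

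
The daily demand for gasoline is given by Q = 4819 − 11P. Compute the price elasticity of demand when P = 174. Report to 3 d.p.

At P = 174, Q = 2905.
dQ/dP = −11.
ε = (dQ/dP)(P/Q) = (-11)(174/2905).
|ε| < 1, so demand is inelastic at this price.

-0.659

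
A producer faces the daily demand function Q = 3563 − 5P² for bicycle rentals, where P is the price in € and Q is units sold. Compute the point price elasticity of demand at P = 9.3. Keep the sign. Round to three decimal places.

At P = 9.3, Q = 3130.550.
dQ/dP = −10P = -93.
ε = (dQ/dP)(P/Q) = (-93)(9.3/3130.550).

-0.276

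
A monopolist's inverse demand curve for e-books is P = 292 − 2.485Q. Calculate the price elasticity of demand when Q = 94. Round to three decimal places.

-0.250

At Q = 94, P = 292 − 2.485(94) = 58.41.
dP/dQ = −2.485, so dQ/dP = 1/(−2.485) = -0.402.
ε = (dQ/dP)(P/Q) = (-0.402)(58.41/94).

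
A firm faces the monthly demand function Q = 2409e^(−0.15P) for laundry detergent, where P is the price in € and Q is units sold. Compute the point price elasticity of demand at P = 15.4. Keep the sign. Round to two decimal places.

At P = 15.4, Q = 239.120.
dQ/dP = −0.15·2409e^(−0.15P) = −0.15Q = -35.868.
ε = (dQ/dP)(P/Q) = (-35.868)(15.4/239.120).

-2.31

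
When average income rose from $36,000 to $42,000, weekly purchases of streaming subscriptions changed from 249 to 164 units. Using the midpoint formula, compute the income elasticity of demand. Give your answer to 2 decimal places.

-2.68

ΔQ = -85, ΔI = 6000. Midpoints: Ī = 39,000, Q̄ = 206.5.
ε_I = (ΔQ/ΔI)(Ī/Q̄) = (-85/6000)(39000/206.5).
ε_I < 0, so the good is inferior.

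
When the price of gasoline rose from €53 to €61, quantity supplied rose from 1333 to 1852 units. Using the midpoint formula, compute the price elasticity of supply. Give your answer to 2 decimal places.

ΔQ = 1852 − 1333 = 519; ΔP = 61 − 53 = 8.
Midpoints: P̄ = 57.00, Q̄ = 1592.5.
ε_s = (ΔQ/ΔP)(P̄/Q̄) = (519/8)(57.00/1592.5).

2.32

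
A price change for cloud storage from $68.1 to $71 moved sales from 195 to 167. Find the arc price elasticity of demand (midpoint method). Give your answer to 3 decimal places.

-3.710

ΔQ = 167 − 195 = -28; ΔP = 71 − 68.1 = 2.9.
Midpoints: P̄ = 69.55, Q̄ = 181.0.
ε = (ΔQ/ΔP)(P̄/Q̄) = (-28/2.9)(69.55/181.0).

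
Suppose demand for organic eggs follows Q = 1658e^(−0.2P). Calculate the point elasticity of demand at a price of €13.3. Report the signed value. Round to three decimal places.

-2.660

At P = 13.3, Q = 115.974.
dQ/dP = −0.2·1658e^(−0.2P) = −0.2Q = -23.195.
ε = (dQ/dP)(P/Q) = (-23.195)(13.3/115.974).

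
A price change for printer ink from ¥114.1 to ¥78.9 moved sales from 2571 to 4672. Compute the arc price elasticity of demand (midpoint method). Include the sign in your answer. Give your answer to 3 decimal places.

-1.590

ΔQ = 4672 − 2571 = 2101; ΔP = 78.9 − 114.1 = -35.2.
Midpoints: P̄ = 96.50, Q̄ = 3621.5.
ε = (ΔQ/ΔP)(P̄/Q̄) = (2101/-35.2)(96.50/3621.5).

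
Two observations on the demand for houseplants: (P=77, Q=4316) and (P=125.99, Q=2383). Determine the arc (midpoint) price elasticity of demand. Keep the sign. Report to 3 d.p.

ΔQ = 2383 − 4316 = -1933; ΔP = 125.99 − 77 = 48.99.
Midpoints: P̄ = 101.50, Q̄ = 3349.5.
ε = (ΔQ/ΔP)(P̄/Q̄) = (-1933/48.99)(101.50/3349.5).

-1.196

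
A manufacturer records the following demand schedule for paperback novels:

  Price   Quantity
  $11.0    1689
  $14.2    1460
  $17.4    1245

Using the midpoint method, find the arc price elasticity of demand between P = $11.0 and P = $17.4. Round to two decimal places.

At P = 11.0, Q = 1689; at P = 17.4, Q = 1245.
ΔQ = -444, ΔP = 6.4. Midpoints: P̄ = 14.20, Q̄ = 1467.0.
ε = (ΔQ/ΔP)(P̄/Q̄) = (-444/6.4)(14.20/1467.0).

-0.67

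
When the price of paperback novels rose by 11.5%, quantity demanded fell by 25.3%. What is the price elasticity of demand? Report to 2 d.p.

-2.20

ε = %ΔQ / %ΔP = (-25.3)/(11.5) = -2.200.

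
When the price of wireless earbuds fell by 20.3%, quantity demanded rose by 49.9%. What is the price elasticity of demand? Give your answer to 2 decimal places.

ε = %ΔQ / %ΔP = (49.9)/(-20.3) = -2.458.

-2.46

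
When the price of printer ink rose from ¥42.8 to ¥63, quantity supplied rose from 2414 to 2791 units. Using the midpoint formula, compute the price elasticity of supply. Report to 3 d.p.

ΔQ = 2791 − 2414 = 377; ΔP = 63 − 42.8 = 20.2.
Midpoints: P̄ = 52.90, Q̄ = 2602.5.
ε_s = (ΔQ/ΔP)(P̄/Q̄) = (377/20.2)(52.90/2602.5).

0.379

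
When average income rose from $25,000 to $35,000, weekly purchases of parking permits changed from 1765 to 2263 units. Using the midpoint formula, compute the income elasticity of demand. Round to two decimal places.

ΔQ = 498, ΔI = 10000. Midpoints: Ī = 30,000, Q̄ = 2014.0.
ε_I = (ΔQ/ΔI)(Ī/Q̄) = (498/10000)(30000/2014.0).
ε_I > 0, so the good is normal.

0.74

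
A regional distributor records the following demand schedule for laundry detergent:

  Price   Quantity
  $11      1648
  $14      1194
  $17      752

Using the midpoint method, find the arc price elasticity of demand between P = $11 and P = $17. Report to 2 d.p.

-1.74

At P = 11, Q = 1648; at P = 17, Q = 752.
ΔQ = -896, ΔP = 6. Midpoints: P̄ = 14.00, Q̄ = 1200.0.
ε = (ΔQ/ΔP)(P̄/Q̄) = (-896/6)(14.00/1200.0).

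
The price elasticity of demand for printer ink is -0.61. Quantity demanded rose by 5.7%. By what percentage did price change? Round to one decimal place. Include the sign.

%ΔP ≈ %ΔQ / ε = (5.7%)/(-0.61) = -9.34%.

-9.3%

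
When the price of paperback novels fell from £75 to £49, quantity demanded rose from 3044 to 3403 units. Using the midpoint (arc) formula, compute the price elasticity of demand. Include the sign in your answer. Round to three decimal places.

-0.266

ΔQ = 3403 − 3044 = 359; ΔP = 49 − 75 = -26.
Midpoints: P̄ = 62.00, Q̄ = 3223.5.
ε = (ΔQ/ΔP)(P̄/Q̄) = (359/-26)(62.00/3223.5).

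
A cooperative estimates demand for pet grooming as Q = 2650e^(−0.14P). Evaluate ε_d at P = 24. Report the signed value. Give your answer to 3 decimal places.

-3.360

At P = 24, Q = 92.048.
dQ/dP = −0.14·2650e^(−0.14P) = −0.14Q = -12.887.
ε = (dQ/dP)(P/Q) = (-12.887)(24/92.048).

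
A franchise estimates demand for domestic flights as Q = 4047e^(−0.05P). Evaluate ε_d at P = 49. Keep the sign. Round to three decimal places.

At P = 49, Q = 349.230.
dQ/dP = −0.05·4047e^(−0.05P) = −0.05Q = -17.462.
ε = (dQ/dP)(P/Q) = (-17.462)(49/349.230).

-2.450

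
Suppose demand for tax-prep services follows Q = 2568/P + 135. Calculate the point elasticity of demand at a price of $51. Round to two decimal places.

At P = 51, Q = 185.353.
dQ/dP = −2568/P² = -0.987.
ε = (dQ/dP)(P/Q) = (-0.987)(51/185.353).

-0.27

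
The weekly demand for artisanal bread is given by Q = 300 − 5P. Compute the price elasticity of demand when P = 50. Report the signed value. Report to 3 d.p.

-5.000

At P = 50, Q = 50.
dQ/dP = −5.
ε = (dQ/dP)(P/Q) = (-5)(50/50).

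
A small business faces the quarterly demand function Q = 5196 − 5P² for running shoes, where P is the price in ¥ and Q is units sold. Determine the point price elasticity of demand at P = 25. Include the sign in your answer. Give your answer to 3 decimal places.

-3.018

At P = 25, Q = 2071.
dQ/dP = −10P = -250.
ε = (dQ/dP)(P/Q) = (-250)(25/2071).
|ε| > 1, so demand is elastic at this price.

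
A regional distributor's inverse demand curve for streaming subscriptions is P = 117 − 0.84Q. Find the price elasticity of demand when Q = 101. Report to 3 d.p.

At Q = 101, P = 117 − 0.84(101) = 32.16.
dP/dQ = −0.84, so dQ/dP = 1/(−0.84) = -1.190.
ε = (dQ/dP)(P/Q) = (-1.190)(32.16/101).

-0.379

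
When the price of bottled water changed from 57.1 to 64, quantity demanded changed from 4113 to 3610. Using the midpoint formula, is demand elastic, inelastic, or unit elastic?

elastic

Arc ε ≈ -1.143.
|ε| = 1.14 > 1.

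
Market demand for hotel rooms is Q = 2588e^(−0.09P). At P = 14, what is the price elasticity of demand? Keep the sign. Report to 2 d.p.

At P = 14, Q = 734.097.
dQ/dP = −0.09·2588e^(−0.09P) = −0.09Q = -66.069.
ε = (dQ/dP)(P/Q) = (-66.069)(14/734.097).

-1.26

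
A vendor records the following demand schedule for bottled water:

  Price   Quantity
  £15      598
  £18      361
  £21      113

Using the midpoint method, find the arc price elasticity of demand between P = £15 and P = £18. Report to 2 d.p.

At P = 15, Q = 598; at P = 18, Q = 361.
ΔQ = -237, ΔP = 3. Midpoints: P̄ = 16.50, Q̄ = 479.5.
ε = (ΔQ/ΔP)(P̄/Q̄) = (-237/3)(16.50/479.5).

-2.72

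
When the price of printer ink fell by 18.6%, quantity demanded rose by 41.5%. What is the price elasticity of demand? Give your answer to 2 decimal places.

-2.23

ε = %ΔQ / %ΔP = (41.5)/(-18.6) = -2.231.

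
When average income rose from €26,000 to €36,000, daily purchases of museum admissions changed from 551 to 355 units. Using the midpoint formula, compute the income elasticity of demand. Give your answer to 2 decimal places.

ΔQ = -196, ΔI = 10000. Midpoints: Ī = 31,000, Q̄ = 453.0.
ε_I = (ΔQ/ΔI)(Ī/Q̄) = (-196/10000)(31000/453.0).
ε_I < 0, so the good is inferior.

-1.34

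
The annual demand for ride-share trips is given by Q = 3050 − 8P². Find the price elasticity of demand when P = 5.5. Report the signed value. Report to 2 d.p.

-0.17

At P = 5.5, Q = 2808.
dQ/dP = −16P = -88.
ε = (dQ/dP)(P/Q) = (-88)(5.5/2808).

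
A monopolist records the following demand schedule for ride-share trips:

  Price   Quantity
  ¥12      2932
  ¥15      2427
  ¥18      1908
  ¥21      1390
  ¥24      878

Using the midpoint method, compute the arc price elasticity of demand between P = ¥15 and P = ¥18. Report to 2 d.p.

-1.32

At P = 15, Q = 2427; at P = 18, Q = 1908.
ΔQ = -519, ΔP = 3. Midpoints: P̄ = 16.50, Q̄ = 2167.5.
ε = (ΔQ/ΔP)(P̄/Q̄) = (-519/3)(16.50/2167.5).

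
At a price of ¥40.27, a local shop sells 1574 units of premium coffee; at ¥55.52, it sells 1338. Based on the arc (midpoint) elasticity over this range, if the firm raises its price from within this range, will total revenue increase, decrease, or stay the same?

increase

Arc ε = (-236/15.25)(47.90/1456.0) ≈ -0.509.
|ε| = 0.51 < 1, so demand is inelastic. A price rise therefore raises total revenue.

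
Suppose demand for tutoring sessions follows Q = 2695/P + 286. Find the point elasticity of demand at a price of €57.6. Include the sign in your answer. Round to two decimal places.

At P = 57.6, Q = 332.788.
dQ/dP = −2695/P² = -0.812.
ε = (dQ/dP)(P/Q) = (-0.812)(57.6/332.788).

-0.14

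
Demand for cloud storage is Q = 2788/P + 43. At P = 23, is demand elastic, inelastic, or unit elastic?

inelastic

Q = 164.217, dQ/dP = -5.270.
ε = (dQ/dP)(P/Q) ≈ -0.738.
|ε| = 0.74 < 1.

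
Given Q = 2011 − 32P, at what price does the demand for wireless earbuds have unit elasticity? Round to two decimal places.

For linear demand Q = a − bP, ε = −bP/(a − bP). |ε| = 1 when bP = a − bP, i.e. P = a/(2b).
P = 2011/(2·32) = 2011/64 = 31.4219.

31.42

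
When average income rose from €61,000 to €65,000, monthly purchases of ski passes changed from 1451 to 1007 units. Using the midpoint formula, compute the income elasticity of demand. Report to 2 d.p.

-5.69

ΔQ = -444, ΔI = 4000. Midpoints: Ī = 63,000, Q̄ = 1229.0.
ε_I = (ΔQ/ΔI)(Ī/Q̄) = (-444/4000)(63000/1229.0).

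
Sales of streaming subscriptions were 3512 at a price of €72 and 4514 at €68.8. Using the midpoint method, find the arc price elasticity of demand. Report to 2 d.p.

ΔQ = 4514 − 3512 = 1002; ΔP = 68.8 − 72 = -3.2.
Midpoints: P̄ = 70.40, Q̄ = 4013.0.
ε = (ΔQ/ΔP)(P̄/Q̄) = (1002/-3.2)(70.40/4013.0).

-5.49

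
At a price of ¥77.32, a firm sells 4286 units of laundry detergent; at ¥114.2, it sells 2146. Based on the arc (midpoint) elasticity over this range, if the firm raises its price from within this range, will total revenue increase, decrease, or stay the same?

decrease

Arc ε = (-2140/36.88)(95.76/3216.0) ≈ -1.728.
|ε| = 1.73 > 1, so demand is elastic. A price rise therefore reduces total revenue.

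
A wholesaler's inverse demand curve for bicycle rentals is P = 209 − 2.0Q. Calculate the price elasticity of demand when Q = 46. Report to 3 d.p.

-1.272

At Q = 46, P = 209 − 2.0(46) = 117.00.
dP/dQ = −2.0, so dQ/dP = 1/(−2.0) = -0.500.
ε = (dQ/dP)(P/Q) = (-0.500)(117.00/46).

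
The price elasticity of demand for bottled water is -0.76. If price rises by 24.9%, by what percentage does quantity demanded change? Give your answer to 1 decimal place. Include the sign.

%ΔQ ≈ ε × %ΔP = (-0.76)(24.9%) = -18.92%.

-18.9%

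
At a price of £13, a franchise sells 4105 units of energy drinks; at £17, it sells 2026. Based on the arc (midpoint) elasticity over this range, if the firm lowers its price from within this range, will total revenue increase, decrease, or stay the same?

increase

Arc ε = (-2079/4)(15.00/3065.5) ≈ -2.543.
|ε| = 2.54 > 1, so demand is elastic. A price cut therefore raises total revenue.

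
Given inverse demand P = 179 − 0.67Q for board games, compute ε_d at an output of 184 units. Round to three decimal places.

At Q = 184, P = 179 − 0.67(184) = 55.72.
dP/dQ = −0.67, so dQ/dP = 1/(−0.67) = -1.493.
ε = (dQ/dP)(P/Q) = (-1.493)(55.72/184).

-0.452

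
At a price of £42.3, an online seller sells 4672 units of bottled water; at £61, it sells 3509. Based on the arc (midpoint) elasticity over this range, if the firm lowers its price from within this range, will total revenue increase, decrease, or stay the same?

decrease

Arc ε = (-1163/18.7)(51.65/4090.5) ≈ -0.785.
|ε| = 0.79 < 1, so demand is inelastic. A price cut therefore reduces total revenue.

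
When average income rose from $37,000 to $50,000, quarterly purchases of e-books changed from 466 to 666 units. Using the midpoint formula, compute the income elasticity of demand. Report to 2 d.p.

1.18

ΔQ = 200, ΔI = 13000. Midpoints: Ī = 43,500, Q̄ = 566.0.
ε_I = (ΔQ/ΔI)(Ī/Q̄) = (200/13000)(43500/566.0).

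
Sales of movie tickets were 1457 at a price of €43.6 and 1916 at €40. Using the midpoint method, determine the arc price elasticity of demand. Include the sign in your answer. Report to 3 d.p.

ΔQ = 1916 − 1457 = 459; ΔP = 40 − 43.6 = -3.6.
Midpoints: P̄ = 41.80, Q̄ = 1686.5.
ε = (ΔQ/ΔP)(P̄/Q̄) = (459/-3.6)(41.80/1686.5).

-3.160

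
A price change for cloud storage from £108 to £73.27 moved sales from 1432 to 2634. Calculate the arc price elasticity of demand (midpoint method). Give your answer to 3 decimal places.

ΔQ = 2634 − 1432 = 1202; ΔP = 73.27 − 108 = -34.73.
Midpoints: P̄ = 90.63, Q̄ = 2033.0.
ε = (ΔQ/ΔP)(P̄/Q̄) = (1202/-34.73)(90.63/2033.0).

-1.543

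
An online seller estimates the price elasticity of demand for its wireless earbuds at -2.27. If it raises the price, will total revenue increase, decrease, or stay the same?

decrease

|ε| = 2.27 > 1, so demand is elastic. A price rise therefore reduces total revenue.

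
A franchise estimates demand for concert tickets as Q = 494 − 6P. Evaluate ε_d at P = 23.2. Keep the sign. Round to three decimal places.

-0.392

At P = 23.2, Q = 354.800.
dQ/dP = −6.
ε = (dQ/dP)(P/Q) = (-6)(23.2/354.800).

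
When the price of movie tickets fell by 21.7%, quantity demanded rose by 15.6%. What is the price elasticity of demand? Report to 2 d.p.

ε = %ΔQ / %ΔP = (15.6)/(-21.7) = -0.719.

-0.72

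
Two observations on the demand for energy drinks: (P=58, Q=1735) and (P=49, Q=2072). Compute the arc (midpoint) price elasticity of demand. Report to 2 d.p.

-1.05

ΔQ = 2072 − 1735 = 337; ΔP = 49 − 58 = -9.
Midpoints: P̄ = 53.50, Q̄ = 1903.5.
ε = (ΔQ/ΔP)(P̄/Q̄) = (337/-9)(53.50/1903.5).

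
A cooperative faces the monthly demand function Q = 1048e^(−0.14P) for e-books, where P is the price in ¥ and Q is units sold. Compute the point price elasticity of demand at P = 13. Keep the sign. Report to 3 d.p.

-1.820

At P = 13, Q = 169.803.
dQ/dP = −0.14·1048e^(−0.14P) = −0.14Q = -23.772.
ε = (dQ/dP)(P/Q) = (-23.772)(13/169.803).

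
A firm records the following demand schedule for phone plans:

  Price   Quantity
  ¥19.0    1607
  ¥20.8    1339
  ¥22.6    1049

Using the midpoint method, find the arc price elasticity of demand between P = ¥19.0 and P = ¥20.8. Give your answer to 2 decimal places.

-2.01

At P = 19.0, Q = 1607; at P = 20.8, Q = 1339.
ΔQ = -268, ΔP = 1.8. Midpoints: P̄ = 19.90, Q̄ = 1473.0.
ε = (ΔQ/ΔP)(P̄/Q̄) = (-268/1.8)(19.90/1473.0).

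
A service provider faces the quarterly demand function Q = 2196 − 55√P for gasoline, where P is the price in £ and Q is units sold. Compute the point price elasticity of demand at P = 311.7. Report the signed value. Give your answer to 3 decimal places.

At P = 311.7, Q = 1224.973.
dQ/dP = −55/(2√P) = -1.558.
ε = (dQ/dP)(P/Q) = (-1.558)(311.7/1224.973).

-0.396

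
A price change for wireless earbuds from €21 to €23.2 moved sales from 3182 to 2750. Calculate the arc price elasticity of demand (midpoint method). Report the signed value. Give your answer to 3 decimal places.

-1.463

ΔQ = 2750 − 3182 = -432; ΔP = 23.2 − 21 = 2.2.
Midpoints: P̄ = 22.10, Q̄ = 2966.0.
ε = (ΔQ/ΔP)(P̄/Q̄) = (-432/2.2)(22.10/2966.0).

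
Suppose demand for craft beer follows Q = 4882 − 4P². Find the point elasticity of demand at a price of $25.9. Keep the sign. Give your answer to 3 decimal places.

-2.441

At P = 25.9, Q = 2198.760.
dQ/dP = −8P = -207.200.
ε = (dQ/dP)(P/Q) = (-207.200)(25.9/2198.760).
|ε| > 1, so demand is elastic at this price.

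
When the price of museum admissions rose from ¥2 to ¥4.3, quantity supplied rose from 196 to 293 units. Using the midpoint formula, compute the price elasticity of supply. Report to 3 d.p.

0.543

ΔQ = 293 − 196 = 97; ΔP = 4.3 − 2 = 2.3.
Midpoints: P̄ = 3.15, Q̄ = 244.5.
ε_s = (ΔQ/ΔP)(P̄/Q̄) = (97/2.3)(3.15/244.5).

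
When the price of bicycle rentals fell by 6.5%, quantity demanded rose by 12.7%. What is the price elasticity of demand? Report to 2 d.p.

ε = %ΔQ / %ΔP = (12.7)/(-6.5) = -1.954.

-1.95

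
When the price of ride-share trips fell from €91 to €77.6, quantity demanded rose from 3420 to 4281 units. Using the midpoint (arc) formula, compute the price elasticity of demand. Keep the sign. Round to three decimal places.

-1.407

ΔQ = 4281 − 3420 = 861; ΔP = 77.6 − 91 = -13.4.
Midpoints: P̄ = 84.30, Q̄ = 3850.5.
ε = (ΔQ/ΔP)(P̄/Q̄) = (861/-13.4)(84.30/3850.5).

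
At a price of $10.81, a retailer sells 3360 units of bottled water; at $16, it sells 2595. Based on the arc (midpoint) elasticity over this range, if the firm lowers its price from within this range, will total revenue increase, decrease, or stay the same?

Arc ε = (-765/5.19)(13.41/2977.5) ≈ -0.664.
|ε| = 0.66 < 1, so demand is inelastic. A price cut therefore reduces total revenue.

decrease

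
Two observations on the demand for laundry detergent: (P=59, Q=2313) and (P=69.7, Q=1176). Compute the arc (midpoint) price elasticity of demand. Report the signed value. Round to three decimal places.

ΔQ = 1176 − 2313 = -1137; ΔP = 69.7 − 59 = 10.7.
Midpoints: P̄ = 64.35, Q̄ = 1744.5.
ε = (ΔQ/ΔP)(P̄/Q̄) = (-1137/10.7)(64.35/1744.5).

-3.920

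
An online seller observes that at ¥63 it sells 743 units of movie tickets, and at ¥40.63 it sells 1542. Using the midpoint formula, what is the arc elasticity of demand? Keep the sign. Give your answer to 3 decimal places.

-1.620

ΔQ = 1542 − 743 = 799; ΔP = 40.63 − 63 = -22.37.
Midpoints: P̄ = 51.81, Q̄ = 1142.5.
ε = (ΔQ/ΔP)(P̄/Q̄) = (799/-22.37)(51.81/1142.5).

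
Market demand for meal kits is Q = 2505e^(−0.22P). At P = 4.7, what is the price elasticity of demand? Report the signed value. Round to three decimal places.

At P = 4.7, Q = 890.732.
dQ/dP = −0.22·2505e^(−0.22P) = −0.22Q = -195.961.
ε = (dQ/dP)(P/Q) = (-195.961)(4.7/890.732).

-1.034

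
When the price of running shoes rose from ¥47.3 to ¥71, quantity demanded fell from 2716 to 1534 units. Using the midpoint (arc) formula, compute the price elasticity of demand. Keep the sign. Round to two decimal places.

ΔQ = 1534 − 2716 = -1182; ΔP = 71 − 47.3 = 23.7.
Midpoints: P̄ = 59.15, Q̄ = 2125.0.
ε = (ΔQ/ΔP)(P̄/Q̄) = (-1182/23.7)(59.15/2125.0).

-1.39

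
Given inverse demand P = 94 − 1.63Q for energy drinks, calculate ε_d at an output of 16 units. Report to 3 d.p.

At Q = 16, P = 94 − 1.63(16) = 67.92.
dP/dQ = −1.63, so dQ/dP = 1/(−1.63) = -0.613.
ε = (dQ/dP)(P/Q) = (-0.613)(67.92/16).

-2.604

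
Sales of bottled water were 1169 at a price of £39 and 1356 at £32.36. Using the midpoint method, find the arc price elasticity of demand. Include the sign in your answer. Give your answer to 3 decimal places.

-0.796

ΔQ = 1356 − 1169 = 187; ΔP = 32.36 − 39 = -6.64.
Midpoints: P̄ = 35.68, Q̄ = 1262.5.
ε = (ΔQ/ΔP)(P̄/Q̄) = (187/-6.64)(35.68/1262.5).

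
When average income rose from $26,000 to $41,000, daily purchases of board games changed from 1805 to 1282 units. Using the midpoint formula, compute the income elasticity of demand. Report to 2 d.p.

-0.76

ΔQ = -523, ΔI = 15000. Midpoints: Ī = 33,500, Q̄ = 1543.5.
ε_I = (ΔQ/ΔI)(Ī/Q̄) = (-523/15000)(33500/1543.5).
ε_I < 0, so the good is inferior.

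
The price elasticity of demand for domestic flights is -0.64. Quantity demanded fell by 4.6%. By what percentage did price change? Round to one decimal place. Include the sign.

7.2%

%ΔP ≈ %ΔQ / ε = (-4.6%)/(-0.64) = 7.19%.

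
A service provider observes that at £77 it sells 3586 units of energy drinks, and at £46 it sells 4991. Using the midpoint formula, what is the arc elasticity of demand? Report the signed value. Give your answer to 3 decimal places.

-0.650

ΔQ = 4991 − 3586 = 1405; ΔP = 46 − 77 = -31.
Midpoints: P̄ = 61.50, Q̄ = 4288.5.
ε = (ΔQ/ΔP)(P̄/Q̄) = (1405/-31)(61.50/4288.5).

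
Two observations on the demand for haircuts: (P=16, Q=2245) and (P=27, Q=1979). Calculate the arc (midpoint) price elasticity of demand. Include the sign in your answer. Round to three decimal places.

-0.246

ΔQ = 1979 − 2245 = -266; ΔP = 27 − 16 = 11.
Midpoints: P̄ = 21.50, Q̄ = 2112.0.
ε = (ΔQ/ΔP)(P̄/Q̄) = (-266/11)(21.50/2112.0).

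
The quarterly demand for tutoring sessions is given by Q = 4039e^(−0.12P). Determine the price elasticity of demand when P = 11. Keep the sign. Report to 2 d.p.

-1.32

At P = 11, Q = 1078.959.
dQ/dP = −0.12·4039e^(−0.12P) = −0.12Q = -129.475.
ε = (dQ/dP)(P/Q) = (-129.475)(11/1078.959).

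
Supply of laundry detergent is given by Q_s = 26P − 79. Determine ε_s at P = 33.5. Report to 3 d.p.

At P = 33.5, Q_s = 792.
dQ_s/dP = 26.
ε_s = (dQ_s/dP)(P/Q_s) = (26)(33.5/792).

1.100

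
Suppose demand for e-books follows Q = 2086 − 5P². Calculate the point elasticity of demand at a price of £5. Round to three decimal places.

At P = 5, Q = 1961.
dQ/dP = −10P = -50.
ε = (dQ/dP)(P/Q) = (-50)(5/1961).

-0.127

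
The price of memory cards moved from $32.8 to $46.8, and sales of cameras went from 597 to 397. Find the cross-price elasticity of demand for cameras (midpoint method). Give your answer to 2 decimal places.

-1.14

ΔQ_x = 397 − 597 = -200; ΔP_y = 46.8 − 32.8 = 14.
Midpoints: P̄_y = 39.80, Q̄_x = 497.0.
ε_xy = (ΔQ_x/ΔP_y)(P̄_y/Q̄_x) = (-200/14)(39.80/497.0).
ε_xy < 0, so the goods are complements.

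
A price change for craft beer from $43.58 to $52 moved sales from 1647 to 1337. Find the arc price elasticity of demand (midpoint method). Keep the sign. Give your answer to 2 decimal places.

-1.18

ΔQ = 1337 − 1647 = -310; ΔP = 52 − 43.58 = 8.42.
Midpoints: P̄ = 47.79, Q̄ = 1492.0.
ε = (ΔQ/ΔP)(P̄/Q̄) = (-310/8.42)(47.79/1492.0).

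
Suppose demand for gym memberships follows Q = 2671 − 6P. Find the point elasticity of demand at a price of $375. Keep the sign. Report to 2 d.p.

At P = 375, Q = 421.
dQ/dP = −6.
ε = (dQ/dP)(P/Q) = (-6)(375/421).
|ε| > 1, so demand is elastic at this price.

-5.34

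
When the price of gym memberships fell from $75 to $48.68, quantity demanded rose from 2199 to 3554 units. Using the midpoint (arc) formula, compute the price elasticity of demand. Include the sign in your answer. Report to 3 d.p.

-1.107

ΔQ = 3554 − 2199 = 1355; ΔP = 48.68 − 75 = -26.32.
Midpoints: P̄ = 61.84, Q̄ = 2876.5.
ε = (ΔQ/ΔP)(P̄/Q̄) = (1355/-26.32)(61.84/2876.5).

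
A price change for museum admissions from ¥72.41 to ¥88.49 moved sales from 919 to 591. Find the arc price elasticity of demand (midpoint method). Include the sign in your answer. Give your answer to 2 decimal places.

-2.17

ΔQ = 591 − 919 = -328; ΔP = 88.49 − 72.41 = 16.08.
Midpoints: P̄ = 80.45, Q̄ = 755.0.
ε = (ΔQ/ΔP)(P̄/Q̄) = (-328/16.08)(80.45/755.0).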